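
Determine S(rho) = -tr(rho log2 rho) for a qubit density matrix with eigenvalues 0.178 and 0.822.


S = -p*log2(p) - (1-p)*log2(1-p)
p = 0.1780, 1-p = 0.8220
= -0.1780 * log2(0.1780) - 0.8220 * log2(0.8220)
= -(-0.4432) - (-0.2325)
= 0.6757

0.6757


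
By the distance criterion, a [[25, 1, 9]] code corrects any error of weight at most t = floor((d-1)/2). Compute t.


Code parameters: [[25, 1, 9]], distance d = 9.
Number of correctable errors = floor((d-1)/2)
= floor((9 - 1)/2)
= floor(8/2)
= 4

4


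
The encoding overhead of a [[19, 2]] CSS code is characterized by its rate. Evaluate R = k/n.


Code rate R = k/n
= 2/19
= 0.1053

0.1053


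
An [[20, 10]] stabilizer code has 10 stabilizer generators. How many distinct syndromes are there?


Each stabilizer generator gives a binary (+1 or -1) measurement outcome.
With 10 independent generators:
Total syndromes = 2^10
= 1024

1024


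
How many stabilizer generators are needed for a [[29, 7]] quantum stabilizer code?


For an [[n,k]] stabilizer code:
Number of stabilizer generators = n - k
= 29 - 7
= 22

22


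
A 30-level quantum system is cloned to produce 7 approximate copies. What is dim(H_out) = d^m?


Output space = H^(tensor 7) where dim(H) = 30
dim = 30^7
= 900 (after 2 factors)
= 27000 (after 3 factors)
= 810000 (after 4 factors)
= 24300000 (after 5 factors)
= 729000000 (after 6 factors)
= 21870000000 (after 7 factors)
= 21870000000

21870000000


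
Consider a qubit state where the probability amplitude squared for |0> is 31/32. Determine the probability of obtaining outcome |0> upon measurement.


|alpha|^2 = 31/32 = 0.9688
|beta|^2 = 1 - 31/32 = 1/32 = 0.0312
P(|0>) = |alpha|^2 = 0.9688

0.9688


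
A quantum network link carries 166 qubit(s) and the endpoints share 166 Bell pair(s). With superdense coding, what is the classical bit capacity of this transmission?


Superdense coding allows 2 classical bits per shared entangled pair.
166 pair(s) -> 2 * 166 = 332 classical bits

332


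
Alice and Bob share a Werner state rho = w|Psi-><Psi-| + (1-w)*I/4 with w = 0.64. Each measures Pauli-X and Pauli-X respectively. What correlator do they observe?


|Psi-> = (|01> - |10>)/sqrt(2)
For the pure Bell state, <X_A X_B> = -1 (Bell-state Pauli correlator).
The maximally-mixed part I/4 has tr(I/4 * P tensor P) = 0 for any traceless Pauli P.
So <X_A X_B>_rho = w * (-1) + (1 - w) * 0
= 0.64 * (-1)
= -0.6400

-0.6400


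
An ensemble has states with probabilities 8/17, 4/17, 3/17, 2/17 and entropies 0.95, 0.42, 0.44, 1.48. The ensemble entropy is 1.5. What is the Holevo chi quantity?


chi = S(rho) - sum_i p_i * S(rho_i)
Weighted entropy = 8/17 * 0.95 + 4/17 * 0.42 + 3/17 * 0.44 + 2/17 * 1.48
= 0.7976
chi = 1.5 - 0.7976
= 0.7024

0.7024


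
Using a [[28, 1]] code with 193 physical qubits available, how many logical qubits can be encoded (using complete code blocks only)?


Each code block uses 28 physical qubits for 1 logical qubit(s).
Number of complete blocks = floor(193 / 28) = 6
Logical qubits = 6 * 1
= 6

6


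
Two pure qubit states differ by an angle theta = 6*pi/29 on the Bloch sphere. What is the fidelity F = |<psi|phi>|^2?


For states separated by angle theta on Bloch sphere:
F = cos^2(theta/2)
theta = 6*pi/29 = 0.6500
theta/2 = 0.3250
cos(theta/2) = 0.9477
F = 0.8980

0.8980


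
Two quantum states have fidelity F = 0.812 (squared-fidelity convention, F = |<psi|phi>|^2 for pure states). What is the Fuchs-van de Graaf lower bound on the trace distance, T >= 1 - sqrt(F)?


Fuchs-van de Graaf (squared-fidelity convention): 1 - sqrt(F) <= T <= sqrt(1 - F).
Lower bound: T >= 1 - sqrt(F)
sqrt(F) = sqrt(0.812) = 0.9011
T >= 1 - 0.9011
T >= 0.0989

0.0989


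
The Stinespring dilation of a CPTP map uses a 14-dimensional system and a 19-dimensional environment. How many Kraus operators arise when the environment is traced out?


Tracing out the environment in an orthonormal basis {|i>_E} gives Kraus operators K_i = <i|_E U |0>_E.
Number of Kraus operators = dim(H_env) = d_env
= 19

19


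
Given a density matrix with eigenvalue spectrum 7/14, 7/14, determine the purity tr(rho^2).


tr(rho^2) = sum of eigenvalues squared
= (7/14)^2 + (7/14)^2
= (49 + 49) / 196
= 98/196
= 0.5000

0.5000


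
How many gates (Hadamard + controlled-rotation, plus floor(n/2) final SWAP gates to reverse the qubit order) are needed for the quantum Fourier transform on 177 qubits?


Hadamard gates: 177
Controlled rotations: n*(n-1)/2 = 177*176/2 = 15576
SWAP gates: floor(n/2) = floor(177/2) = 88
Total = 177 + 15576 + 88
= 15841

15841


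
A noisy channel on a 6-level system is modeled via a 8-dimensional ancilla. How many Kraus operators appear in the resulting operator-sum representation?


Tracing out the environment in an orthonormal basis {|i>_E} gives Kraus operators K_i = <i|_E U |0>_E.
Number of Kraus operators = dim(H_env) = d_env
= 8

8


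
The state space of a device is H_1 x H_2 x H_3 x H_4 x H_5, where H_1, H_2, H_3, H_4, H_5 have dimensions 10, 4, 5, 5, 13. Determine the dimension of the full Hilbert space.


dim(H_1 x H_2 x H_3 x H_4 x H_5) = 10 * 4 * 5 * 5 * 13
= 40 * 5 * 5 * 13
= 200 * 5 * 13
= 1000 * 13
= 13000

13000


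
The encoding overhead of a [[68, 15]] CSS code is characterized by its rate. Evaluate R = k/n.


Code rate R = k/n
= 15/68
= 0.2206

0.2206


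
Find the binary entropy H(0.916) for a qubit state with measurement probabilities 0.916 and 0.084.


S = -p*log2(p) - (1-p)*log2(1-p)
p = 0.9160, 1-p = 0.0840
= -0.9160 * log2(0.9160) - 0.0840 * log2(0.0840)
= -(-0.1159) - (-0.3002)
= 0.4161

0.4161


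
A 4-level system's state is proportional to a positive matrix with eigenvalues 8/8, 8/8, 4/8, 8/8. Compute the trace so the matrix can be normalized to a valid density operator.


tr(M) = sum of eigenvalues
= 8/8 + 8/8 + 4/8 + 8/8
= 28/8
= 3.5000

3.5000


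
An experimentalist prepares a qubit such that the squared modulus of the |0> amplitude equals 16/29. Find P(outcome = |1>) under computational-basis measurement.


|alpha|^2 = 16/29 = 0.5517
|beta|^2 = 1 - 16/29 = 13/29 = 0.4483
P(|1>) = |beta|^2 = 0.4483

0.4483


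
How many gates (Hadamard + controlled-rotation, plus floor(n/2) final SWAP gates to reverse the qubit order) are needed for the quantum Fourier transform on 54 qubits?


Hadamard gates: 54
Controlled rotations: n*(n-1)/2 = 54*53/2 = 1431
SWAP gates: floor(n/2) = floor(54/2) = 27
Total = 54 + 1431 + 27
= 1512

1512


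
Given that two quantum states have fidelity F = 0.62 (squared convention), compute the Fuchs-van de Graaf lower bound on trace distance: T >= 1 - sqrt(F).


Fuchs-van de Graaf (squared-fidelity convention): 1 - sqrt(F) <= T <= sqrt(1 - F).
Lower bound: T >= 1 - sqrt(F)
sqrt(F) = sqrt(0.62) = 0.7874
T >= 1 - 0.7874
T >= 0.2126

0.2126


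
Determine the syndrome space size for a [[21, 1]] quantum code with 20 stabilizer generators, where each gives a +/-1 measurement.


Each stabilizer generator gives a binary (+1 or -1) measurement outcome.
With 20 independent generators:
Total syndromes = 2^20
= 1048576

1048576


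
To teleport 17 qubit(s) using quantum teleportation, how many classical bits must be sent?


Quantum teleportation requires 2 classical bits per qubit teleported.
17 qubit(s) -> 2 * 17 = 34 classical bits

34


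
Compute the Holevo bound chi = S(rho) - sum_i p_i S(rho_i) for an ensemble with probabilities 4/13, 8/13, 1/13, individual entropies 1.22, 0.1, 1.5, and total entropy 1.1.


chi = S(rho) - sum_i p_i * S(rho_i)
Weighted entropy = 4/13 * 1.22 + 8/13 * 0.1 + 1/13 * 1.5
= 0.5523
chi = 1.1 - 0.5523
= 0.5477

0.5477


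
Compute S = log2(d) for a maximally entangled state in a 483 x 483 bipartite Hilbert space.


For a maximally entangled state in d x d:
S = log2(d) = log2(483)
= 8.9159

8.9159


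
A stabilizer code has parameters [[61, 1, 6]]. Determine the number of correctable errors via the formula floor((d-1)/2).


Code parameters: [[61, 1, 6]], distance d = 6.
Number of correctable errors = floor((d-1)/2)
= floor((6 - 1)/2)
= floor(5/2)
= 2

2


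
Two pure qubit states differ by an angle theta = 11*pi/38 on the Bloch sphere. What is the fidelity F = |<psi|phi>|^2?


For states separated by angle theta on Bloch sphere:
F = cos^2(theta/2)
theta = 11*pi/38 = 0.9094
theta/2 = 0.4547
cos(theta/2) = 0.8984
F = 0.8071

0.8071


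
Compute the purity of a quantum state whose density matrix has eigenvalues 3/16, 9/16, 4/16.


tr(rho^2) = sum of eigenvalues squared
= (3/16)^2 + (9/16)^2 + (4/16)^2
= (9 + 81 + 16) / 256
= 106/256
= 0.4141

0.4141


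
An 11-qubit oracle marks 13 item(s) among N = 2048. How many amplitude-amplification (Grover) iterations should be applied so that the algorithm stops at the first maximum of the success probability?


After j Grover iterations the success probability is P(j) = sin^2((2j+1)*theta), where sin(theta) = sqrt(k/N).
N = 2^11 = 2048, k = 13
sin(theta) = sqrt(k/N) = 0.0796721799
theta = arcsin(sqrt(k/N)) = 0.07975671018 rad
P(j) reaches its first maximum when (2j+1)*theta is as close as possible to pi/2, i.e. j = round(pi/(4*theta) - 1/2).
pi/(4*theta) - 1/2 = 9.3474
(For comparison, the common estimate pi/4 * sqrt(N/k) = 9.8579; the exact maximiser is used here.)
Optimal iterations = 9

9


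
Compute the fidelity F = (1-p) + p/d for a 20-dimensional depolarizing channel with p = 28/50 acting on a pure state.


F = (1-p) + p/d
= (1 - 0.5600) + 0.5600/20
= 0.4400 + 0.0280
= 0.4680

0.4680


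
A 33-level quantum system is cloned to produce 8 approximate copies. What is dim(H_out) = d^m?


Output space = H^(tensor 8) where dim(H) = 33
dim = 33^8
= 1089 (after 2 factors)
= 35937 (after 3 factors)
= 1185921 (after 4 factors)
= 39135393 (after 5 factors)
= 1291467969 (after 6 factors)
= 42618442977 (after 7 factors)
= 1406408618241 (after 8 factors)
= 1406408618241

1406408618241


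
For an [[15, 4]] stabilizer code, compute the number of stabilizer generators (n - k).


For an [[n,k]] stabilizer code:
Number of stabilizer generators = n - k
= 15 - 4
= 11

11


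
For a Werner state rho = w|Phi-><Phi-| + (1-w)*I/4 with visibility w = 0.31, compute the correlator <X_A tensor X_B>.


|Phi-> = (|00> - |11>)/sqrt(2)
For the pure Bell state, <X_A X_B> = -1 (Bell-state Pauli correlator).
The maximally-mixed part I/4 has tr(I/4 * P tensor P) = 0 for any traceless Pauli P.
So <X_A X_B>_rho = w * (-1) + (1 - w) * 0
= 0.31 * (-1)
= -0.3100

-0.3100


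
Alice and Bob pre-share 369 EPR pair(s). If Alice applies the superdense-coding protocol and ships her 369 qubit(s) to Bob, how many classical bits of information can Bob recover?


Superdense coding allows 2 classical bits per shared entangled pair.
369 pair(s) -> 2 * 369 = 738 classical bits

738


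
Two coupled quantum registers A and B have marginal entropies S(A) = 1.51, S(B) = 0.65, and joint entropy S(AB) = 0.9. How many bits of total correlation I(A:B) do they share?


I(A:B) = S(A) + S(B) - S(AB)
= 1.51 + 0.65 - 0.9
= 1.2600

1.2600


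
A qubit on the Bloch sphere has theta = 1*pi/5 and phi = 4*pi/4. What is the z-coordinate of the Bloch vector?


theta = 0.6283, phi = 3.1416
r_z = cos(theta) = 0.8090

0.8090


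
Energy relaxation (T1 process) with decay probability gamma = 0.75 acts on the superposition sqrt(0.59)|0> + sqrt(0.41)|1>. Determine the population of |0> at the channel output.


For amplitude damping with parameter gamma on state sqrt(a)|0> + sqrt(b)|1>:
alpha^2 = 0.59, beta^2 = 0.41
P(|0>) = alpha^2 + gamma * beta^2
= 0.59 + 0.75 * 0.41
= 0.59 + 0.3075
= 0.8975

0.8975


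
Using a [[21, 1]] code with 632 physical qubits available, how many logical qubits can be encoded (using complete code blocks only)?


Each code block uses 21 physical qubits for 1 logical qubit(s).
Number of complete blocks = floor(632 / 21) = 30
Logical qubits = 30 * 1
= 30

30


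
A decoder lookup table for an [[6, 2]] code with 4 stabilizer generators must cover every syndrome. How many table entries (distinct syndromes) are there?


Each stabilizer generator gives a binary (+1 or -1) measurement outcome.
With 4 independent generators:
Total syndromes = 2^4
= 16

16


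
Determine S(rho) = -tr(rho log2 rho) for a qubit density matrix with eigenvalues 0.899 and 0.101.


S = -p*log2(p) - (1-p)*log2(1-p)
p = 0.8990, 1-p = 0.1010
= -0.8990 * log2(0.8990) - 0.1010 * log2(0.1010)
= -(-0.1381) - (-0.3341)
= 0.4722

0.4722


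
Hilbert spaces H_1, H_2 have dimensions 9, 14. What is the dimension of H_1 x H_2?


dim(H_1 x H_2) = 9 * 14
= 126

126


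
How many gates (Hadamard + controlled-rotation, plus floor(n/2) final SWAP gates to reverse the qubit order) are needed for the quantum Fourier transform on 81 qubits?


Hadamard gates: 81
Controlled rotations: n*(n-1)/2 = 81*80/2 = 3240
SWAP gates: floor(n/2) = floor(81/2) = 40
Total = 81 + 3240 + 40
= 3361

3361


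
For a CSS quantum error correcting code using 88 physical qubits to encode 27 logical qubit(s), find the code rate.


Code rate R = k/n
= 27/88
= 0.3068

0.3068


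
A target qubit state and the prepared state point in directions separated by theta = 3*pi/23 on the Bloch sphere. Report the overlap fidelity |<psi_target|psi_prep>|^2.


For states separated by angle theta on Bloch sphere:
F = cos^2(theta/2)
theta = 3*pi/23 = 0.4098
theta/2 = 0.2049
cos(theta/2) = 0.9791
F = 0.9586

0.9586


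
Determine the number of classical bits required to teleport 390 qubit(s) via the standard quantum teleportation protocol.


Quantum teleportation requires 2 classical bits per qubit teleported.
390 qubit(s) -> 2 * 390 = 780 classical bits

780


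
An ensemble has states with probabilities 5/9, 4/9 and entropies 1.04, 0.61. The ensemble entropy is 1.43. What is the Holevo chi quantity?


chi = S(rho) - sum_i p_i * S(rho_i)
Weighted entropy = 5/9 * 1.04 + 4/9 * 0.61
= 0.8489
chi = 1.43 - 0.8489
= 0.5811

0.5811


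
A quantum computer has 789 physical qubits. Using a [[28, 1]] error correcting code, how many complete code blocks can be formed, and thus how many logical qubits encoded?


Each code block uses 28 physical qubits for 1 logical qubit(s).
Number of complete blocks = floor(789 / 28) = 28
Logical qubits = 28 * 1
= 28

28


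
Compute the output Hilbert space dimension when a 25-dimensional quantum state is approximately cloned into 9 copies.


Output space = H^(tensor 9) where dim(H) = 25
dim = 25^9
= 625 (after 2 factors)
= 15625 (after 3 factors)
= 390625 (after 4 factors)
= 9765625 (after 5 factors)
= 244140625 (after 6 factors)
= 6103515625 (after 7 factors)
= 152587890625 (after 8 factors)
= 3814697265625 (after 9 factors)
= 3814697265625

3814697265625


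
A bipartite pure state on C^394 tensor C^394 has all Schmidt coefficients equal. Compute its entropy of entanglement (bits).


For a maximally entangled state in d x d:
S = log2(d) = log2(394)
= 8.6221

8.6221


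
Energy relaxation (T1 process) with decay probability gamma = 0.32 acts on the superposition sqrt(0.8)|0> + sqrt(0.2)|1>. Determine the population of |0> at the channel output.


For amplitude damping with parameter gamma on state sqrt(a)|0> + sqrt(b)|1>:
alpha^2 = 0.8, beta^2 = 0.2
P(|0>) = alpha^2 + gamma * beta^2
= 0.8 + 0.32 * 0.2
= 0.8 + 0.0640
= 0.8640

0.8640


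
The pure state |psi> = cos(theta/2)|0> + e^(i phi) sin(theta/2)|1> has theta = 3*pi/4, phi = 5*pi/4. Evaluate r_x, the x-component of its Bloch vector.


theta = 2.3562, phi = 3.9270
r_x = sin(theta)*cos(phi) = 0.7071 * -0.7071
r_x = -0.5000

-0.5000


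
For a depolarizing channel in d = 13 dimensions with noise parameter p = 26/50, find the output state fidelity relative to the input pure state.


F = (1-p) + p/d
= (1 - 0.5200) + 0.5200/13
= 0.4800 + 0.0400
= 0.5200

0.5200


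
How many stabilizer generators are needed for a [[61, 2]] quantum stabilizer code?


For an [[n,k]] stabilizer code:
Number of stabilizer generators = n - k
= 61 - 2
= 59

59


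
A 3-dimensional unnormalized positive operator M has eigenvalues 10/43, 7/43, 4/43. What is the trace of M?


tr(M) = sum of eigenvalues
= 10/43 + 7/43 + 4/43
= 21/43
= 0.4884

0.4884


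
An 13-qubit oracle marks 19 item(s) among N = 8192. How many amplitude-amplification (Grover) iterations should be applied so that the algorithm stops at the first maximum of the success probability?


After j Grover iterations the success probability is P(j) = sin^2((2j+1)*theta), where sin(theta) = sqrt(k/N).
N = 2^13 = 8192, k = 19
sin(theta) = sqrt(k/N) = 0.0481594844
theta = arcsin(sqrt(k/N)) = 0.04817812019 rad
P(j) reaches its first maximum when (2j+1)*theta is as close as possible to pi/2, i.e. j = round(pi/(4*theta) - 1/2).
pi/(4*theta) - 1/2 = 15.8020
(For comparison, the common estimate pi/4 * sqrt(N/k) = 16.3083; the exact maximiser is used here.)
Optimal iterations = 16

16


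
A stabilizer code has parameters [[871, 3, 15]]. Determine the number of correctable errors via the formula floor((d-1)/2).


Code parameters: [[871, 3, 15]], distance d = 15.
Number of correctable errors = floor((d-1)/2)
= floor((15 - 1)/2)
= floor(14/2)
= 7

7


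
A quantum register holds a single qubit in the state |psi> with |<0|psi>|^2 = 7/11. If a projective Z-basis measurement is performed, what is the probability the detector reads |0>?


|alpha|^2 = 7/11 = 0.6364
|beta|^2 = 1 - 7/11 = 4/11 = 0.3636
P(|0>) = |alpha|^2 = 0.6364

0.6364


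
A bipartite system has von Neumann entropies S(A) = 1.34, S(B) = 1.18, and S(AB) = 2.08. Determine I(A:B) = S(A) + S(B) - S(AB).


I(A:B) = S(A) + S(B) - S(AB)
= 1.34 + 1.18 - 2.08
= 0.4400

0.4400


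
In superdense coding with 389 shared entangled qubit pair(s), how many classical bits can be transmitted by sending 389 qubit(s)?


Superdense coding allows 2 classical bits per shared entangled pair.
389 pair(s) -> 2 * 389 = 778 classical bits

778


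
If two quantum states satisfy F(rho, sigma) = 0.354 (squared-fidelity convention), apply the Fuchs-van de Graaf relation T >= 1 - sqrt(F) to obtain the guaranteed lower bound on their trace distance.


Fuchs-van de Graaf (squared-fidelity convention): 1 - sqrt(F) <= T <= sqrt(1 - F).
Lower bound: T >= 1 - sqrt(F)
sqrt(F) = sqrt(0.354) = 0.5950
T >= 1 - 0.5950
T >= 0.4050

0.4050


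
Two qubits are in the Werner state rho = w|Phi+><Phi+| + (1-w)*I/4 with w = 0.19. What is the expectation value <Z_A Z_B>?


|Phi+> = (|00> + |11>)/sqrt(2)
For the pure Bell state, <Z_A Z_B> = +1 (Bell-state Pauli correlator).
The maximally-mixed part I/4 has tr(I/4 * P tensor P) = 0 for any traceless Pauli P.
So <Z_A Z_B>_rho = w * (+1) + (1 - w) * 0
= 0.19 * (+1)
= 0.1900

0.1900


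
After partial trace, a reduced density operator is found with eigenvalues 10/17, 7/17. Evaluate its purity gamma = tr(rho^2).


tr(rho^2) = sum of eigenvalues squared
= (10/17)^2 + (7/17)^2
= (100 + 49) / 289
= 149/289
= 0.5156

0.5156


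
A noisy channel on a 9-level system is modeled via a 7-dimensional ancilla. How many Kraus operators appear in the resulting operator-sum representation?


Tracing out the environment in an orthonormal basis {|i>_E} gives Kraus operators K_i = <i|_E U |0>_E.
Number of Kraus operators = dim(H_env) = d_env
= 7

7


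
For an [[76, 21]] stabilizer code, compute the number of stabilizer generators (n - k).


For an [[n,k]] stabilizer code:
Number of stabilizer generators = n - k
= 76 - 21
= 55

55


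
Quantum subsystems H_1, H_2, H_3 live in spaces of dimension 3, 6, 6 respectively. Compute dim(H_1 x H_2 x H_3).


dim(H_1 x H_2 x H_3) = 3 * 6 * 6
= 18 * 6
= 108

108


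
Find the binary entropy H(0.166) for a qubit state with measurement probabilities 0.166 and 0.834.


S = -p*log2(p) - (1-p)*log2(1-p)
p = 0.1660, 1-p = 0.8340
= -0.1660 * log2(0.1660) - 0.8340 * log2(0.8340)
= -(-0.4301) - (-0.2184)
= 0.6485

0.6485


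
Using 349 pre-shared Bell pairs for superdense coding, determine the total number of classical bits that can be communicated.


Superdense coding allows 2 classical bits per shared entangled pair.
349 pair(s) -> 2 * 349 = 698 classical bits

698


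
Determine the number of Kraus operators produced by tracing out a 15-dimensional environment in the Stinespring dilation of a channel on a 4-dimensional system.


Tracing out the environment in an orthonormal basis {|i>_E} gives Kraus operators K_i = <i|_E U |0>_E.
Number of Kraus operators = dim(H_env) = d_env
= 15

15


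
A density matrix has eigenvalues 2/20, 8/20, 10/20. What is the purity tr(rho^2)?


tr(rho^2) = sum of eigenvalues squared
= (2/20)^2 + (8/20)^2 + (10/20)^2
= (4 + 64 + 100) / 400
= 168/400
= 0.4200

0.4200


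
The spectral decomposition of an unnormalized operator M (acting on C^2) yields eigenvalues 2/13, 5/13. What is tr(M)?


tr(M) = sum of eigenvalues
= 2/13 + 5/13
= 7/13
= 0.5385

0.5385


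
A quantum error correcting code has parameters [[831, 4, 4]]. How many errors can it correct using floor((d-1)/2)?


Code parameters: [[831, 4, 4]], distance d = 4.
Number of correctable errors = floor((d-1)/2)
= floor((4 - 1)/2)
= floor(3/2)
= 1

1


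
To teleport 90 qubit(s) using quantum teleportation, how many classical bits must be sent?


Quantum teleportation requires 2 classical bits per qubit teleported.
90 qubit(s) -> 2 * 90 = 180 classical bits

180


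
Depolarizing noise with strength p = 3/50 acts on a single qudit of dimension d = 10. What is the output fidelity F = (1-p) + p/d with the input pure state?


F = (1-p) + p/d
= (1 - 0.0600) + 0.0600/10
= 0.9400 + 0.0060
= 0.9460

0.9460


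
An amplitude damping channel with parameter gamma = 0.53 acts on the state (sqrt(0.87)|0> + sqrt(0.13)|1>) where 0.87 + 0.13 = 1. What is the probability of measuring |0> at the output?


For amplitude damping with parameter gamma on state sqrt(a)|0> + sqrt(b)|1>:
alpha^2 = 0.87, beta^2 = 0.13
P(|0>) = alpha^2 + gamma * beta^2
= 0.87 + 0.53 * 0.13
= 0.87 + 0.0689
= 0.9389

0.9389


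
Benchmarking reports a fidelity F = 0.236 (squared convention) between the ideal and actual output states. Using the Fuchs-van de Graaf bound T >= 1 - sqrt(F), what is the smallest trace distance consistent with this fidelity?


Fuchs-van de Graaf (squared-fidelity convention): 1 - sqrt(F) <= T <= sqrt(1 - F).
Lower bound: T >= 1 - sqrt(F)
sqrt(F) = sqrt(0.236) = 0.4858
T >= 1 - 0.4858
T >= 0.5142

0.5142


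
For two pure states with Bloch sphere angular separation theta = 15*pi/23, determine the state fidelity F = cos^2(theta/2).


For states separated by angle theta on Bloch sphere:
F = cos^2(theta/2)
theta = 15*pi/23 = 2.0489
theta/2 = 1.0244
cos(theta/2) = 0.5196
F = 0.2700

0.2700


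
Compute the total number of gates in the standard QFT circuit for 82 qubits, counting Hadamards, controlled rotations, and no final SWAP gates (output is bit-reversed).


Hadamard gates: 82
Controlled rotations: n*(n-1)/2 = 82*81/2 = 3321
SWAP gates: 0 (omitted)
Total = 82 + 3321
= 3403

3403


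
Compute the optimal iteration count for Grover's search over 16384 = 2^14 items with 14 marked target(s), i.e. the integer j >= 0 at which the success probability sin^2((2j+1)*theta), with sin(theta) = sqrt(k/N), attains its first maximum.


After j Grover iterations the success probability is P(j) = sin^2((2j+1)*theta), where sin(theta) = sqrt(k/N).
N = 2^14 = 16384, k = 14
sin(theta) = sqrt(k/N) = 0.02923169833
theta = arcsin(sqrt(k/N)) = 0.02923586298 rad
P(j) reaches its first maximum when (2j+1)*theta is as close as possible to pi/2, i.e. j = round(pi/(4*theta) - 1/2).
pi/(4*theta) - 1/2 = 26.3642
(For comparison, the common estimate pi/4 * sqrt(N/k) = 26.8680; the exact maximiser is used here.)
Optimal iterations = 26

26


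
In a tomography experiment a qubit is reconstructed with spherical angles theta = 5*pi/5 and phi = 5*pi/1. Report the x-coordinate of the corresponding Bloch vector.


theta = 3.1416, phi = 15.7080
r_x = sin(theta)*cos(phi) = 0.0000 * -1.0000
r_x = 0.0000

0.0000


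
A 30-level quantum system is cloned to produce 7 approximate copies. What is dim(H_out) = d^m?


Output space = H^(tensor 7) where dim(H) = 30
dim = 30^7
= 900 (after 2 factors)
= 27000 (after 3 factors)
= 810000 (after 4 factors)
= 24300000 (after 5 factors)
= 729000000 (after 6 factors)
= 21870000000 (after 7 factors)
= 21870000000

21870000000


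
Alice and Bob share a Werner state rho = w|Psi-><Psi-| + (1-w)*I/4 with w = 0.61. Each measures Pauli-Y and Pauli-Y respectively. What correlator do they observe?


|Psi-> = (|01> - |10>)/sqrt(2)
For the pure Bell state, <Y_A Y_B> = -1 (Bell-state Pauli correlator).
The maximally-mixed part I/4 has tr(I/4 * P tensor P) = 0 for any traceless Pauli P.
So <Y_A Y_B>_rho = w * (-1) + (1 - w) * 0
= 0.61 * (-1)
= -0.6100

-0.6100


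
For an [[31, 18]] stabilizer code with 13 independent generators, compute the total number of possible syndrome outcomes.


Each stabilizer generator gives a binary (+1 or -1) measurement outcome.
With 13 independent generators:
Total syndromes = 2^13
= 8192

8192


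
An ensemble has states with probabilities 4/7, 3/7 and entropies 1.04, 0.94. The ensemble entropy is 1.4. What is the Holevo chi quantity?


chi = S(rho) - sum_i p_i * S(rho_i)
Weighted entropy = 4/7 * 1.04 + 3/7 * 0.94
= 0.9971
chi = 1.4 - 0.9971
= 0.4029

0.4029


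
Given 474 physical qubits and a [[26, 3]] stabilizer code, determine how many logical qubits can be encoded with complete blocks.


Each code block uses 26 physical qubits for 3 logical qubit(s).
Number of complete blocks = floor(474 / 26) = 18
Logical qubits = 18 * 3
= 54

54


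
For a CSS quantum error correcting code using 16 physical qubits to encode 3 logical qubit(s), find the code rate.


Code rate R = k/n
= 3/16
= 0.1875

0.1875


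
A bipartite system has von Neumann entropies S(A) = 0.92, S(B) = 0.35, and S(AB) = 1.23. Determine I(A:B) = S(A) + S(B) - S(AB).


I(A:B) = S(A) + S(B) - S(AB)
= 0.92 + 0.35 - 1.23
= 0.0400

0.0400


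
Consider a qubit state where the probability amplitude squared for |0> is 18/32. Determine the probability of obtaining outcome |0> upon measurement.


|alpha|^2 = 18/32 = 0.5625
|beta|^2 = 1 - 18/32 = 14/32 = 0.4375
P(|0>) = |alpha|^2 = 0.5625

0.5625


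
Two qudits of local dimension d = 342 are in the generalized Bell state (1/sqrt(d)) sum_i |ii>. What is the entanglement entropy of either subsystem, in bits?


For a maximally entangled state in d x d:
S = log2(d) = log2(342)
= 8.4179

8.4179


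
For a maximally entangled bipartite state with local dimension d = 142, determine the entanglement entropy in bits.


For a maximally entangled state in d x d:
S = log2(d) = log2(142)
= 7.1497

7.1497


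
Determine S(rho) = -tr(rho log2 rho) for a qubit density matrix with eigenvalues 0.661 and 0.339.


S = -p*log2(p) - (1-p)*log2(1-p)
p = 0.6610, 1-p = 0.3390
= -0.6610 * log2(0.6610) - 0.3390 * log2(0.3390)
= -(-0.3948) - (-0.5291)
= 0.9239

0.9239


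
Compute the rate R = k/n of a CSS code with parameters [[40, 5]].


Code rate R = k/n
= 5/40
= 0.1250

0.1250


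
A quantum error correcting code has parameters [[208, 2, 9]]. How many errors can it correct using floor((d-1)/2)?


Code parameters: [[208, 2, 9]], distance d = 9.
Number of correctable errors = floor((d-1)/2)
= floor((9 - 1)/2)
= floor(8/2)
= 4

4


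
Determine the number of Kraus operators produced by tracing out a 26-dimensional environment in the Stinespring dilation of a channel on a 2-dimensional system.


Tracing out the environment in an orthonormal basis {|i>_E} gives Kraus operators K_i = <i|_E U |0>_E.
Number of Kraus operators = dim(H_env) = d_env
= 26

26


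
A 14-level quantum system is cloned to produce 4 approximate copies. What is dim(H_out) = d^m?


Output space = H^(tensor 4) where dim(H) = 14
dim = 14^4
= 196 (after 2 factors)
= 2744 (after 3 factors)
= 38416 (after 4 factors)
= 38416

38416


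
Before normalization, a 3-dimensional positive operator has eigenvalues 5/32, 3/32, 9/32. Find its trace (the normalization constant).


tr(M) = sum of eigenvalues
= 5/32 + 3/32 + 9/32
= 17/32
= 0.5312

0.5312


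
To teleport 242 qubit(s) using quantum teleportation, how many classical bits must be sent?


Quantum teleportation requires 2 classical bits per qubit teleported.
242 qubit(s) -> 2 * 242 = 484 classical bits

484


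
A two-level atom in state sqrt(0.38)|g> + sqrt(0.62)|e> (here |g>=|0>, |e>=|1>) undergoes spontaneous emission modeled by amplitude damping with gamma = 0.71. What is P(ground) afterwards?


For amplitude damping with parameter gamma on state sqrt(a)|0> + sqrt(b)|1>:
alpha^2 = 0.38, beta^2 = 0.62
P(|0>) = alpha^2 + gamma * beta^2
= 0.38 + 0.71 * 0.62
= 0.38 + 0.4402
= 0.8202

0.8202


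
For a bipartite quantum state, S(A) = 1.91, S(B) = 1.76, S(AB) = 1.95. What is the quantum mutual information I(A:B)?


I(A:B) = S(A) + S(B) - S(AB)
= 1.91 + 1.76 - 1.95
= 1.7200

1.7200


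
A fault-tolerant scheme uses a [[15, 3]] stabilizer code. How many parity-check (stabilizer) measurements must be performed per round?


For an [[n,k]] stabilizer code:
Number of stabilizer generators = n - k
= 15 - 3
= 12

12


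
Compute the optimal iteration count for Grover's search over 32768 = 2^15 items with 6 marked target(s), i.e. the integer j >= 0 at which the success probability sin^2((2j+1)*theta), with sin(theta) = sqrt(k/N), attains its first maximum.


After j Grover iterations the success probability is P(j) = sin^2((2j+1)*theta), where sin(theta) = sqrt(k/N).
N = 2^15 = 32768, k = 6
sin(theta) = sqrt(k/N) = 0.01353164693
theta = arcsin(sqrt(k/N)) = 0.01353205992 rad
P(j) reaches its first maximum when (2j+1)*theta is as close as possible to pi/2, i.e. j = round(pi/(4*theta) - 1/2).
pi/(4*theta) - 1/2 = 57.5398
(For comparison, the common estimate pi/4 * sqrt(N/k) = 58.0416; the exact maximiser is used here.)
Optimal iterations = 58

58


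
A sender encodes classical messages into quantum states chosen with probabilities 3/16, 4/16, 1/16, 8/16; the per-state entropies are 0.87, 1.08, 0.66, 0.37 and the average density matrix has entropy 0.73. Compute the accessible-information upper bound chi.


chi = S(rho) - sum_i p_i * S(rho_i)
Weighted entropy = 3/16 * 0.87 + 4/16 * 1.08 + 1/16 * 0.66 + 8/16 * 0.37
= 0.6594
chi = 0.73 - 0.6594
= 0.0706

0.0706


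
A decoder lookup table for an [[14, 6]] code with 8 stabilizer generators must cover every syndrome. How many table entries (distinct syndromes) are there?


Each stabilizer generator gives a binary (+1 or -1) measurement outcome.
With 8 independent generators:
Total syndromes = 2^8
= 256

256


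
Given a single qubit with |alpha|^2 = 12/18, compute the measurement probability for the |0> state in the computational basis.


|alpha|^2 = 12/18 = 0.6667
|beta|^2 = 1 - 12/18 = 6/18 = 0.3333
P(|0>) = |alpha|^2 = 0.6667

0.6667


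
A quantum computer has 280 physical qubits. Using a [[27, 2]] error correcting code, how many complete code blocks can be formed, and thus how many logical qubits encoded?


Each code block uses 27 physical qubits for 2 logical qubit(s).
Number of complete blocks = floor(280 / 27) = 10
Logical qubits = 10 * 2
= 20

20


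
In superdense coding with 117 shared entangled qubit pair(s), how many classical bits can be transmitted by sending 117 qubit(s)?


Superdense coding allows 2 classical bits per shared entangled pair.
117 pair(s) -> 2 * 117 = 234 classical bits

234


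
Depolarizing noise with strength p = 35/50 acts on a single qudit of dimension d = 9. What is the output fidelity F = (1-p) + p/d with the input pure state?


F = (1-p) + p/d
= (1 - 0.7000) + 0.7000/9
= 0.3000 + 0.0778
= 0.3778

0.3778


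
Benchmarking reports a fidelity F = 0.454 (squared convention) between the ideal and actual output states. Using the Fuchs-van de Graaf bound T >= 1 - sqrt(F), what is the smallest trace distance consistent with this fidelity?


Fuchs-van de Graaf (squared-fidelity convention): 1 - sqrt(F) <= T <= sqrt(1 - F).
Lower bound: T >= 1 - sqrt(F)
sqrt(F) = sqrt(0.454) = 0.6738
T >= 1 - 0.6738
T >= 0.3262

0.3262


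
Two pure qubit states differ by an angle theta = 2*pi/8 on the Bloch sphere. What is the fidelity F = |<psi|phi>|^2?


For states separated by angle theta on Bloch sphere:
F = cos^2(theta/2)
theta = 2*pi/8 = 0.7854
theta/2 = 0.3927
cos(theta/2) = 0.9239
F = 0.8536

0.8536


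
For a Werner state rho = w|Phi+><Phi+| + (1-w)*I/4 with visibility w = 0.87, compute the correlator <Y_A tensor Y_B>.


|Phi+> = (|00> + |11>)/sqrt(2)
For the pure Bell state, <Y_A Y_B> = -1 (Bell-state Pauli correlator).
The maximally-mixed part I/4 has tr(I/4 * P tensor P) = 0 for any traceless Pauli P.
So <Y_A Y_B>_rho = w * (-1) + (1 - w) * 0
= 0.87 * (-1)
= -0.8700

-0.8700


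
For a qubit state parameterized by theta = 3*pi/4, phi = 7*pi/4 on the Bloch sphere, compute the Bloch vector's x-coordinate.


theta = 2.3562, phi = 5.4978
r_x = sin(theta)*cos(phi) = 0.7071 * 0.7071
r_x = 0.5000

0.5000


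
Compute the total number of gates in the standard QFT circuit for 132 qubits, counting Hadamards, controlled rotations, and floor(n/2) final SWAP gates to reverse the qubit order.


Hadamard gates: 132
Controlled rotations: n*(n-1)/2 = 132*131/2 = 8646
SWAP gates: floor(n/2) = floor(132/2) = 66
Total = 132 + 8646 + 66
= 8844

8844


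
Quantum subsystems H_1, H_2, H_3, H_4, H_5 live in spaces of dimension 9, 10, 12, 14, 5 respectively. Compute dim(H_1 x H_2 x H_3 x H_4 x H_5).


dim(H_1 x H_2 x H_3 x H_4 x H_5) = 9 * 10 * 12 * 14 * 5
= 90 * 12 * 14 * 5
= 1080 * 14 * 5
= 15120 * 5
= 75600

75600


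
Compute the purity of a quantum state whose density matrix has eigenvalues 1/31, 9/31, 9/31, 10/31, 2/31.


tr(rho^2) = sum of eigenvalues squared
= (1/31)^2 + (9/31)^2 + (9/31)^2 + (10/31)^2 + (2/31)^2
= (1 + 81 + 81 + 100 + 4) / 961
= 267/961
= 0.2778

0.2778


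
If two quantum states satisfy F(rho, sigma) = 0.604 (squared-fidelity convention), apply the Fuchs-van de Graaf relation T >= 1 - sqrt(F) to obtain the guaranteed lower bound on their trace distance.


Fuchs-van de Graaf (squared-fidelity convention): 1 - sqrt(F) <= T <= sqrt(1 - F).
Lower bound: T >= 1 - sqrt(F)
sqrt(F) = sqrt(0.604) = 0.7772
T >= 1 - 0.7772
T >= 0.2228

0.2228


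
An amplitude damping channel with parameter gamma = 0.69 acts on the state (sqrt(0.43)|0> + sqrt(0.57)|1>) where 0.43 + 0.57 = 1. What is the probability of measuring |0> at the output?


For amplitude damping with parameter gamma on state sqrt(a)|0> + sqrt(b)|1>:
alpha^2 = 0.43, beta^2 = 0.57
P(|0>) = alpha^2 + gamma * beta^2
= 0.43 + 0.69 * 0.57
= 0.43 + 0.3933
= 0.8233

0.8233


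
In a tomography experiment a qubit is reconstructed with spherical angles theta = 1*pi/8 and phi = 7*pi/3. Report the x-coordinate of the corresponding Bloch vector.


theta = 0.3927, phi = 7.3304
r_x = sin(theta)*cos(phi) = 0.3827 * 0.5000
r_x = 0.1913

0.1913


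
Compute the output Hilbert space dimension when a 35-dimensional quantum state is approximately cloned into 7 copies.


Output space = H^(tensor 7) where dim(H) = 35
dim = 35^7
= 1225 (after 2 factors)
= 42875 (after 3 factors)
= 1500625 (after 4 factors)
= 52521875 (after 5 factors)
= 1838265625 (after 6 factors)
= 64339296875 (after 7 factors)
= 64339296875

64339296875


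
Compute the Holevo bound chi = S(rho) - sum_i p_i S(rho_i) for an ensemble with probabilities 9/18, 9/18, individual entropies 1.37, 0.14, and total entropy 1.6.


chi = S(rho) - sum_i p_i * S(rho_i)
Weighted entropy = 9/18 * 1.37 + 9/18 * 0.14
= 0.7550
chi = 1.6 - 0.7550
= 0.8450

0.8450


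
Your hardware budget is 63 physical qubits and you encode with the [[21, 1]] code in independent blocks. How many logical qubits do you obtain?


Each code block uses 21 physical qubits for 1 logical qubit(s).
Number of complete blocks = floor(63 / 21) = 3
Logical qubits = 3 * 1
= 3

3


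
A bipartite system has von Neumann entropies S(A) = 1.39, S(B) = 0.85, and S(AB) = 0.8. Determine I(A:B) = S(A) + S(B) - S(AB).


I(A:B) = S(A) + S(B) - S(AB)
= 1.39 + 0.85 - 0.8
= 1.4400

1.4400


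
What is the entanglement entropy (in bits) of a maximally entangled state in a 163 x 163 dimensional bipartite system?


For a maximally entangled state in d x d:
S = log2(d) = log2(163)
= 7.3487

7.3487


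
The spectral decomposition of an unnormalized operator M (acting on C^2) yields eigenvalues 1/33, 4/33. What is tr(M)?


tr(M) = sum of eigenvalues
= 1/33 + 4/33
= 5/33
= 0.1515

0.1515


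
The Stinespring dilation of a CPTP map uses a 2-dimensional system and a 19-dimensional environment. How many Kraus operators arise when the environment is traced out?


Tracing out the environment in an orthonormal basis {|i>_E} gives Kraus operators K_i = <i|_E U |0>_E.
Number of Kraus operators = dim(H_env) = d_env
= 19

19


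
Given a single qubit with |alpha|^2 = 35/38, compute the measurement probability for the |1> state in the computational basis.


|alpha|^2 = 35/38 = 0.9211
|beta|^2 = 1 - 35/38 = 3/38 = 0.0789
P(|1>) = |beta|^2 = 0.0789

0.0789


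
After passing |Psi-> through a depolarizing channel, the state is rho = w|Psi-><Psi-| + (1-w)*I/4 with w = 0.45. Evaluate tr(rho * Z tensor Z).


|Psi-> = (|01> - |10>)/sqrt(2)
For the pure Bell state, <Z_A Z_B> = -1 (Bell-state Pauli correlator).
The maximally-mixed part I/4 has tr(I/4 * P tensor P) = 0 for any traceless Pauli P.
So <Z_A Z_B>_rho = w * (-1) + (1 - w) * 0
= 0.45 * (-1)
= -0.4500

-0.4500


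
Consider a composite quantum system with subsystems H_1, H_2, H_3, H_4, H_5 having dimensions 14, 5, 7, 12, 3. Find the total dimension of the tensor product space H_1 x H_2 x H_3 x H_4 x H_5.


dim(H_1 x H_2 x H_3 x H_4 x H_5) = 14 * 5 * 7 * 12 * 3
= 70 * 7 * 12 * 3
= 490 * 12 * 3
= 5880 * 3
= 17640

17640


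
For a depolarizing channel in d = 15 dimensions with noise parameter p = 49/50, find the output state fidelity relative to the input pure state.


F = (1-p) + p/d
= (1 - 0.9800) + 0.9800/15
= 0.0200 + 0.0653
= 0.0853

0.0853


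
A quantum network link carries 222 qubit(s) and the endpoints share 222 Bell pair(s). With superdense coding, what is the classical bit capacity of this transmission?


Superdense coding allows 2 classical bits per shared entangled pair.
222 pair(s) -> 2 * 222 = 444 classical bits

444


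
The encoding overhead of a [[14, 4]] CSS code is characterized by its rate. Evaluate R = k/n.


Code rate R = k/n
= 4/14
= 0.2857

0.2857


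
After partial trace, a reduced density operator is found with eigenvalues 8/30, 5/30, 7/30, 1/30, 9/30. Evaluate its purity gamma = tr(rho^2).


tr(rho^2) = sum of eigenvalues squared
= (8/30)^2 + (5/30)^2 + (7/30)^2 + (1/30)^2 + (9/30)^2
= (64 + 25 + 49 + 1 + 81) / 900
= 220/900
= 0.2444

0.2444


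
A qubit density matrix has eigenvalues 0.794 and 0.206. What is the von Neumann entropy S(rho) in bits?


S = -p*log2(p) - (1-p)*log2(1-p)
p = 0.7940, 1-p = 0.2060
= -0.7940 * log2(0.7940) - 0.2060 * log2(0.2060)
= -(-0.2642) - (-0.4695)
= 0.7338

0.7338


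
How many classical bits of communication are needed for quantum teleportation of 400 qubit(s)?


Quantum teleportation requires 2 classical bits per qubit teleported.
400 qubit(s) -> 2 * 400 = 800 classical bits

800


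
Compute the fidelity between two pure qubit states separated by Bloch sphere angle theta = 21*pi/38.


For states separated by angle theta on Bloch sphere:
F = cos^2(theta/2)
theta = 21*pi/38 = 1.7361
theta/2 = 0.8681
cos(theta/2) = 0.6463
F = 0.4177

0.4177
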